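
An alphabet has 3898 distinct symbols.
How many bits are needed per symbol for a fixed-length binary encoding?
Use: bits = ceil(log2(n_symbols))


log2(3898) = 11.9285
Bracket: 2^11 = 2048 < 3898 <= 2^12 = 4096
So ceil(log2(3898)) = 12

bits = ceil(log2(3898)) = ceil(11.9285) = 12 bits


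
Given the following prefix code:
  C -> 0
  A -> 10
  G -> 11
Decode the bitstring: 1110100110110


Decoding step by step:
Bits 11 -> G
Bits 10 -> A
Bits 10 -> A
Bits 0 -> C
Bits 11 -> G
Bits 0 -> C
Bits 11 -> G
Bits 0 -> C


Decoded message: GAACGCGC


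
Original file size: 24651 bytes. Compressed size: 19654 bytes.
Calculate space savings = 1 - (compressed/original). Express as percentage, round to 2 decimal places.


ratio = compressed/original = 19654/24651 = 0.79729
savings = 1 - ratio = 1 - 0.79729 = 0.20271
as a percentage: 0.20271 * 100 = 20.27%

Space savings = 1 - 19654/24651 = 20.27%


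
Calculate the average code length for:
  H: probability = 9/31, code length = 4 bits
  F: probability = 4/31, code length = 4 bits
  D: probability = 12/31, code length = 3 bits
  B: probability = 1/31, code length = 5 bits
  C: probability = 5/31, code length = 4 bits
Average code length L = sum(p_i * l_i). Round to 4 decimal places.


Weighted contributions p_i * l_i:
  H: (9/31) * 4 = 36/31
  F: (4/31) * 4 = 16/31
  D: (12/31) * 3 = 36/31
  B: (1/31) * 5 = 5/31
  C: (5/31) * 4 = 20/31
Sum = (36 + 16 + 36 + 5 + 20)/31 = 113/31

L = 113/31 = 3.6452 bits/symbol


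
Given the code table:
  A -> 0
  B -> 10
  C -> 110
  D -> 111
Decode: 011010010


Decoding:
0 -> A
110 -> C
10 -> B
0 -> A
10 -> B


Result: ACBAB


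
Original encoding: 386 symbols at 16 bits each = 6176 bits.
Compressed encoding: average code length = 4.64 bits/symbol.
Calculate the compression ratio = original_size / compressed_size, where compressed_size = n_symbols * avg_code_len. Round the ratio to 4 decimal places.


original_size = n_symbols * orig_bits = 386 * 16 = 6176 bits
compressed_size = n_symbols * avg_code_len = 386 * 4.64 = 1791.04 bits
ratio = original_size / compressed_size = 6176 / 1791.04 = 3.4483

Compression ratio = 3.4483


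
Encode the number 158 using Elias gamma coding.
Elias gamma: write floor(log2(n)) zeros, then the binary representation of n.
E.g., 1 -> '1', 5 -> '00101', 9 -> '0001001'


num_bits = floor(log2(158)) + 1 = 8
leading_zeros = num_bits - 1 = 7
binary(158) = 10011110

Elias gamma(158) = '0000000' + '10011110' = 000000010011110 (15 bits)


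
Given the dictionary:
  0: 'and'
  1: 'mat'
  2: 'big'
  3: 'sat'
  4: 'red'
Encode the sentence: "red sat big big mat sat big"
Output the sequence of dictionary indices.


Look up each word in the dictionary:
  'red' -> 4
  'sat' -> 3
  'big' -> 2
  'big' -> 2
  'mat' -> 1
  'sat' -> 3
  'big' -> 2

Encoded: [4, 3, 2, 2, 1, 3, 2]


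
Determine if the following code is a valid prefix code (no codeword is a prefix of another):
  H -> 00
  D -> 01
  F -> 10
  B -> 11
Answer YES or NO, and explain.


Checking each pair (does one codeword prefix another?):
  H='00' vs D='01': no prefix
  H='00' vs F='10': no prefix
  H='00' vs B='11': no prefix
  D='01' vs H='00': no prefix
  D='01' vs F='10': no prefix
  D='01' vs B='11': no prefix
  F='10' vs H='00': no prefix
  F='10' vs D='01': no prefix
  F='10' vs B='11': no prefix
  B='11' vs H='00': no prefix
  B='11' vs D='01': no prefix
  B='11' vs F='10': no prefix
No violation found over all pairs.

YES -- this is a valid prefix code. No codeword is a prefix of any other codeword.


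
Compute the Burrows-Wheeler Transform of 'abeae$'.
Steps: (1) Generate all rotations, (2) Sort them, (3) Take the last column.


Rotations (sorted):
  0: $abeae -> last char: e
  1: abeae$ -> last char: $
  2: ae$abe -> last char: e
  3: beae$a -> last char: a
  4: e$abea -> last char: a
  5: eae$ab -> last char: b


BWT = e$eaab


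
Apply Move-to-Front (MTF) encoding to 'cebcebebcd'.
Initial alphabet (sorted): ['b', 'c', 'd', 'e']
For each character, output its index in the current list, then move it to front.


MTF encoding:
'c': index 1 in ['b', 'c', 'd', 'e'] -> ['c', 'b', 'd', 'e']
'e': index 3 in ['c', 'b', 'd', 'e'] -> ['e', 'c', 'b', 'd']
'b': index 2 in ['e', 'c', 'b', 'd'] -> ['b', 'e', 'c', 'd']
'c': index 2 in ['b', 'e', 'c', 'd'] -> ['c', 'b', 'e', 'd']
'e': index 2 in ['c', 'b', 'e', 'd'] -> ['e', 'c', 'b', 'd']
'b': index 2 in ['e', 'c', 'b', 'd'] -> ['b', 'e', 'c', 'd']
'e': index 1 in ['b', 'e', 'c', 'd'] -> ['e', 'b', 'c', 'd']
'b': index 1 in ['e', 'b', 'c', 'd'] -> ['b', 'e', 'c', 'd']
'c': index 2 in ['b', 'e', 'c', 'd'] -> ['c', 'b', 'e', 'd']
'd': index 3 in ['c', 'b', 'e', 'd'] -> ['d', 'c', 'b', 'e']


Output: [1, 3, 2, 2, 2, 2, 1, 1, 2, 3]


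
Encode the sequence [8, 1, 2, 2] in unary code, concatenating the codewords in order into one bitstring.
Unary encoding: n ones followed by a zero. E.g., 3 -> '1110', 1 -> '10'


Encode each number as n ones followed by a terminating 0:
  8 -> 111111110 (9 bits)
  1 -> 10 (2 bits)
  2 -> 110 (3 bits)
  2 -> 110 (3 bits)
Total length = 9 + 2 + 3 + 3 = 17 bits.

Unary([8, 1, 2, 2]) = 11111111010110110 (17 bits)


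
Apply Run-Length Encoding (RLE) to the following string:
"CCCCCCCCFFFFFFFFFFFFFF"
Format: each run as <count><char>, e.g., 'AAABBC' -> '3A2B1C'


Scanning runs left to right:
  i=0: run of 'C' x 8 -> '8C'
  i=8: run of 'F' x 14 -> '14F'

RLE = 8C14F


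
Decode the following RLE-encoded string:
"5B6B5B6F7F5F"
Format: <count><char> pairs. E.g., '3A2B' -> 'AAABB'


Expanding each <count><char> pair:
  5B -> 'BBBBB'
  6B -> 'BBBBBB'
  5B -> 'BBBBB'
  6F -> 'FFFFFF'
  7F -> 'FFFFFFF'
  5F -> 'FFFFF'

Decoded = BBBBBBBBBBBBBBBBFFFFFFFFFFFFFFFFFF


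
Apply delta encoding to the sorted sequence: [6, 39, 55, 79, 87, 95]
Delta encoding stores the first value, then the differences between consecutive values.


First value: 6
Deltas:
  39 - 6 = 33
  55 - 39 = 16
  79 - 55 = 24
  87 - 79 = 8
  95 - 87 = 8


Delta encoded: [6, 33, 16, 24, 8, 8]


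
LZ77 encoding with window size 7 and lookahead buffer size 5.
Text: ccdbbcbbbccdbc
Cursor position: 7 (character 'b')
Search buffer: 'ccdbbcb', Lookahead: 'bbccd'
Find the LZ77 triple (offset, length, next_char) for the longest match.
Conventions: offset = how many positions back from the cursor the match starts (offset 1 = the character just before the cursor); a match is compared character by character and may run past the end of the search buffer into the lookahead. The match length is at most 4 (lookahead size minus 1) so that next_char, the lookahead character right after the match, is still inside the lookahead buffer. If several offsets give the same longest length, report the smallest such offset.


Try each offset into the search buffer:
  offset=1 (pos 6, char 'b'): match length 2
  offset=2 (pos 5, char 'c'): match length 0
  offset=3 (pos 4, char 'b'): match length 1
  offset=4 (pos 3, char 'b'): match length 3
  offset=5 (pos 2, char 'd'): match length 0
  offset=6 (pos 1, char 'c'): match length 0
  offset=7 (pos 0, char 'c'): match length 0
Longest match has length 3 at offset 4.
next_char = character at position 7 + 3 = 10 -> 'c'

Best match: offset=4, length=3 (matching 'bbc' starting at position 3)
LZ77 triple: (4, 3, 'c')


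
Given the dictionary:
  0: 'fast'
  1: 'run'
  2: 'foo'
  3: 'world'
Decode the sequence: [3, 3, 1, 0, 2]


Look up each index in the dictionary:
  3 -> 'world'
  3 -> 'world'
  1 -> 'run'
  0 -> 'fast'
  2 -> 'foo'

Decoded: "world world run fast foo"


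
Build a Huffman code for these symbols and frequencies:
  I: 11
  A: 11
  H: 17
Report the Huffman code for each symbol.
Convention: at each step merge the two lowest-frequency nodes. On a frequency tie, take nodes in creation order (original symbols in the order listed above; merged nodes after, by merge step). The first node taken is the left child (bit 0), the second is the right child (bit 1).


Huffman tree construction:
Step 1: Merge I(11) + A(11) = 22
Step 2: Merge H(17) + (I+A)(22) = 39
Read each symbol's code off the tree from the root (left child = 0, right child = 1).

Codes:
  I: 10 (length 2)
  A: 11 (length 2)
  H: 0 (length 1)
Average code length: 61/39 = 1.5641 bits/symbol


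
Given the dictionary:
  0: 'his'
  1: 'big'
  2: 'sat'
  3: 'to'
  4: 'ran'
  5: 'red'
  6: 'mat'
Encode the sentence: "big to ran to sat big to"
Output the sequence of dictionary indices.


Look up each word in the dictionary:
  'big' -> 1
  'to' -> 3
  'ran' -> 4
  'to' -> 3
  'sat' -> 2
  'big' -> 1
  'to' -> 3

Encoded: [1, 3, 4, 3, 2, 1, 3]


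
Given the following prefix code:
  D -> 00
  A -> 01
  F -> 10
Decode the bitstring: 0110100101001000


Decoding step by step:
Bits 01 -> A
Bits 10 -> F
Bits 10 -> F
Bits 01 -> A
Bits 01 -> A
Bits 00 -> D
Bits 10 -> F
Bits 00 -> D


Decoded message: AFFAADFD


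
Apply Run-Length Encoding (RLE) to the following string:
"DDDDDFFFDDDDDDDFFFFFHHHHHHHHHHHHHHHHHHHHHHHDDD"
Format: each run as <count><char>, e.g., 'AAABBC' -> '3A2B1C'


Scanning runs left to right:
  i=0: run of 'D' x 5 -> '5D'
  i=5: run of 'F' x 3 -> '3F'
  i=8: run of 'D' x 7 -> '7D'
  i=15: run of 'F' x 5 -> '5F'
  i=20: run of 'H' x 23 -> '23H'
  i=43: run of 'D' x 3 -> '3D'

RLE = 5D3F7D5F23H3D


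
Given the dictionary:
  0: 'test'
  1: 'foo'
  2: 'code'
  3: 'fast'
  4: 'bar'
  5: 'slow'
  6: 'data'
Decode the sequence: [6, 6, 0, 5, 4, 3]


Look up each index in the dictionary:
  6 -> 'data'
  6 -> 'data'
  0 -> 'test'
  5 -> 'slow'
  4 -> 'bar'
  3 -> 'fast'

Decoded: "data data test slow bar fast"


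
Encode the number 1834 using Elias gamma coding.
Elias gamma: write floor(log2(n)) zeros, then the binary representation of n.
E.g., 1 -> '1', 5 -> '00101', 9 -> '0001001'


num_bits = floor(log2(1834)) + 1 = 11
leading_zeros = num_bits - 1 = 10
binary(1834) = 11100101010

Elias gamma(1834) = '0000000000' + '11100101010' = 000000000011100101010 (21 bits)


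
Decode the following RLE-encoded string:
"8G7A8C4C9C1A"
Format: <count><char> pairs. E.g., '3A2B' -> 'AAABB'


Expanding each <count><char> pair:
  8G -> 'GGGGGGGG'
  7A -> 'AAAAAAA'
  8C -> 'CCCCCCCC'
  4C -> 'CCCC'
  9C -> 'CCCCCCCCC'
  1A -> 'A'

Decoded = GGGGGGGGAAAAAAACCCCCCCCCCCCCCCCCCCCCA


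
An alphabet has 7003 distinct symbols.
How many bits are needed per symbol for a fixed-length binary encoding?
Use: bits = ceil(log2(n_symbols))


log2(7003) = 12.7738
Bracket: 2^12 = 4096 < 7003 <= 2^13 = 8192
So ceil(log2(7003)) = 13

bits = ceil(log2(7003)) = ceil(12.7738) = 13 bits


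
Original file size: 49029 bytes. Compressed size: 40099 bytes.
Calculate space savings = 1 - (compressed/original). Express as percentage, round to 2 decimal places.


ratio = compressed/original = 40099/49029 = 0.817863
savings = 1 - ratio = 1 - 0.817863 = 0.182137
as a percentage: 0.182137 * 100 = 18.21%

Space savings = 1 - 40099/49029 = 18.21%


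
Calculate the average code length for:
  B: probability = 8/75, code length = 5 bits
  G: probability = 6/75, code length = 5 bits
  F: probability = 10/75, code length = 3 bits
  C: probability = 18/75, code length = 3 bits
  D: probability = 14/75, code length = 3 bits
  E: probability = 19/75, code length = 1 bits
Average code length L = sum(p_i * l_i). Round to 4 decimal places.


Weighted contributions p_i * l_i:
  B: (8/75) * 5 = 40/75
  G: (6/75) * 5 = 30/75
  F: (10/75) * 3 = 30/75
  C: (18/75) * 3 = 54/75
  D: (14/75) * 3 = 42/75
  E: (19/75) * 1 = 19/75
Sum = (40 + 30 + 30 + 54 + 42 + 19)/75 = 215/75

L = 215/75 = 2.8667 bits/symbol


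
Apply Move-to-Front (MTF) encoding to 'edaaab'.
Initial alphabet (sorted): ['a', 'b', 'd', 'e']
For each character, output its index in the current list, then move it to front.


MTF encoding:
'e': index 3 in ['a', 'b', 'd', 'e'] -> ['e', 'a', 'b', 'd']
'd': index 3 in ['e', 'a', 'b', 'd'] -> ['d', 'e', 'a', 'b']
'a': index 2 in ['d', 'e', 'a', 'b'] -> ['a', 'd', 'e', 'b']
'a': index 0 in ['a', 'd', 'e', 'b'] -> ['a', 'd', 'e', 'b']
'a': index 0 in ['a', 'd', 'e', 'b'] -> ['a', 'd', 'e', 'b']
'b': index 3 in ['a', 'd', 'e', 'b'] -> ['b', 'a', 'd', 'e']


Output: [3, 3, 2, 0, 0, 3]


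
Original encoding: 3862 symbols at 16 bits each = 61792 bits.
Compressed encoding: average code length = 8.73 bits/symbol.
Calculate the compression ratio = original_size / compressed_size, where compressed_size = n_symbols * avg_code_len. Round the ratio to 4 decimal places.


original_size = n_symbols * orig_bits = 3862 * 16 = 61792 bits
compressed_size = n_symbols * avg_code_len = 3862 * 8.73 = 33715.26 bits
ratio = original_size / compressed_size = 61792 / 33715.26 = 1.8328

Compression ratio = 1.8328


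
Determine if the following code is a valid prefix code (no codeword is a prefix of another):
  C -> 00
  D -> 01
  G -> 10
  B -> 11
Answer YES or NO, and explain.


Checking each pair (does one codeword prefix another?):
  C='00' vs D='01': no prefix
  C='00' vs G='10': no prefix
  C='00' vs B='11': no prefix
  D='01' vs C='00': no prefix
  D='01' vs G='10': no prefix
  D='01' vs B='11': no prefix
  G='10' vs C='00': no prefix
  G='10' vs D='01': no prefix
  G='10' vs B='11': no prefix
  B='11' vs C='00': no prefix
  B='11' vs D='01': no prefix
  B='11' vs G='10': no prefix
No violation found over all pairs.

YES -- this is a valid prefix code. No codeword is a prefix of any other codeword.


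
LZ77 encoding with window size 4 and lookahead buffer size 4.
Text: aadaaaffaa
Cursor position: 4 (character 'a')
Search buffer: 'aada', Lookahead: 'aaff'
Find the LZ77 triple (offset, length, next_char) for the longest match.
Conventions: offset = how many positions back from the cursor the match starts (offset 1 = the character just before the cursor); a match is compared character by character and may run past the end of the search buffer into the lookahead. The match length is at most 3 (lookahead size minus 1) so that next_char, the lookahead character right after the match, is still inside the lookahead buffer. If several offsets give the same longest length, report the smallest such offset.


Try each offset into the search buffer:
  offset=1 (pos 3, char 'a'): match length 2
  offset=2 (pos 2, char 'd'): match length 0
  offset=3 (pos 1, char 'a'): match length 1
  offset=4 (pos 0, char 'a'): match length 2
Longest match has length 2, found at offsets 1, 4; take the smallest, offset 1.
next_char = character at position 4 + 2 = 6 -> 'f'

Best match: offset=1, length=2 (matching 'aa' starting at position 3)
LZ77 triple: (1, 2, 'f')


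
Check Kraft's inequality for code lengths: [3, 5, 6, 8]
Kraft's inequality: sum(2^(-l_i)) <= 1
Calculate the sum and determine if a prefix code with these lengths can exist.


Sum = 2^(-3) + 2^(-5) + 2^(-6) + 2^(-8)
    = 0.125 + 0.03125 + 0.015625 + 0.00390625
    = 45/256 = 0.17578125
Since 0.17578125 <= 1, Kraft's inequality IS satisfied.
A prefix code with these lengths CAN exist.

Kraft sum = 0.17578125. Satisfied.


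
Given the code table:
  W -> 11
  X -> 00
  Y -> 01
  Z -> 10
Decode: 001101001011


Decoding:
00 -> X
11 -> W
01 -> Y
00 -> X
10 -> Z
11 -> W


Result: XWYXZW


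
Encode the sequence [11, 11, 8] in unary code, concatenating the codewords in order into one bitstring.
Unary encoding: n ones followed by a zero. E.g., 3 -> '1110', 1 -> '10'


Encode each number as n ones followed by a terminating 0:
  11 -> 111111111110 (12 bits)
  11 -> 111111111110 (12 bits)
  8 -> 111111110 (9 bits)
Total length = 12 + 12 + 9 = 33 bits.

Unary([11, 11, 8]) = 111111111110111111111110111111110 (33 bits)


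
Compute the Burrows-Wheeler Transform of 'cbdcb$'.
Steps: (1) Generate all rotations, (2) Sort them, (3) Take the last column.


Rotations (sorted):
  0: $cbdcb -> last char: b
  1: b$cbdc -> last char: c
  2: bdcb$c -> last char: c
  3: cb$cbd -> last char: d
  4: cbdcb$ -> last char: $
  5: dcb$cb -> last char: b


BWT = bccd$b


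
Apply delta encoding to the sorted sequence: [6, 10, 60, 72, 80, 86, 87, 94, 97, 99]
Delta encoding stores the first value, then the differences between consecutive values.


First value: 6
Deltas:
  10 - 6 = 4
  60 - 10 = 50
  72 - 60 = 12
  80 - 72 = 8
  86 - 80 = 6
  87 - 86 = 1
  94 - 87 = 7
  97 - 94 = 3
  99 - 97 = 2


Delta encoded: [6, 4, 50, 12, 8, 6, 1, 7, 3, 2]


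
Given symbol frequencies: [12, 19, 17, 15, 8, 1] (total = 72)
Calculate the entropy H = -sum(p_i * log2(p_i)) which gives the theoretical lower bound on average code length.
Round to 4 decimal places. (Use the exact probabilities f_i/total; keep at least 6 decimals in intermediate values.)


Per-symbol terms -p_i * log2(p_i) with p_i = f_i/72:
  p = 12/72 = 0.166667: log2(p) = -2.584963, -p*log2(p) = 0.430827
  p = 19/72 = 0.263889: log2(p) = -1.921997, -p*log2(p) = 0.507194
  p = 17/72 = 0.236111: log2(p) = -2.082462, -p*log2(p) = 0.491692
  p = 15/72 = 0.208333: log2(p) = -2.263034, -p*log2(p) = 0.471466
  p = 8/72 = 0.111111: log2(p) = -3.169925, -p*log2(p) = 0.352214
  p = 1/72 = 0.013889: log2(p) = -6.169925, -p*log2(p) = 0.085693
H = 0.430827 + 0.507194 + 0.491692 + 0.471466 + 0.352214 + 0.085693 = 2.339086

H = 2.3391 bits/symbol


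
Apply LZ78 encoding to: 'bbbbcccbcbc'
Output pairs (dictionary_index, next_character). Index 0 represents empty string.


LZ78 encoding steps:
Dictionary: {0: ''}
Step 1: w='' (idx 0), next='b' -> output (0, 'b'), add 'b' as idx 1
Step 2: w='b' (idx 1), next='b' -> output (1, 'b'), add 'bb' as idx 2
Step 3: w='b' (idx 1), next='c' -> output (1, 'c'), add 'bc' as idx 3
Step 4: w='' (idx 0), next='c' -> output (0, 'c'), add 'c' as idx 4
Step 5: w='c' (idx 4), next='b' -> output (4, 'b'), add 'cb' as idx 5
Step 6: w='cb' (idx 5), next='c' -> output (5, 'c'), add 'cbc' as idx 6


Encoded: [(0, 'b'), (1, 'b'), (1, 'c'), (0, 'c'), (4, 'b'), (5, 'c')]


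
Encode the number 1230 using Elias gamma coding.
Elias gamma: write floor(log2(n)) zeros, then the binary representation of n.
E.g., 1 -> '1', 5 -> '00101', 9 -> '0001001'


num_bits = floor(log2(1230)) + 1 = 11
leading_zeros = num_bits - 1 = 10
binary(1230) = 10011001110

Elias gamma(1230) = '0000000000' + '10011001110' = 000000000010011001110 (21 bits)


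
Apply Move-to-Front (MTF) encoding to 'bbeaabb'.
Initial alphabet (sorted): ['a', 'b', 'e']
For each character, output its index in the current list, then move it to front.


MTF encoding:
'b': index 1 in ['a', 'b', 'e'] -> ['b', 'a', 'e']
'b': index 0 in ['b', 'a', 'e'] -> ['b', 'a', 'e']
'e': index 2 in ['b', 'a', 'e'] -> ['e', 'b', 'a']
'a': index 2 in ['e', 'b', 'a'] -> ['a', 'e', 'b']
'a': index 0 in ['a', 'e', 'b'] -> ['a', 'e', 'b']
'b': index 2 in ['a', 'e', 'b'] -> ['b', 'a', 'e']
'b': index 0 in ['b', 'a', 'e'] -> ['b', 'a', 'e']


Output: [1, 0, 2, 2, 0, 2, 0]


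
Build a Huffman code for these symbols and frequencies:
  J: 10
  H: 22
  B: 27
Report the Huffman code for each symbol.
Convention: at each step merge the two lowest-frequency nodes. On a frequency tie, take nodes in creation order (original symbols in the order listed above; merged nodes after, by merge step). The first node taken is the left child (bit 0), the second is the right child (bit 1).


Huffman tree construction:
Step 1: Merge J(10) + H(22) = 32
Step 2: Merge B(27) + (J+H)(32) = 59
Read each symbol's code off the tree from the root (left child = 0, right child = 1).

Codes:
  J: 10 (length 2)
  H: 11 (length 2)
  B: 0 (length 1)
Average code length: 91/59 = 1.5424 bits/symbol


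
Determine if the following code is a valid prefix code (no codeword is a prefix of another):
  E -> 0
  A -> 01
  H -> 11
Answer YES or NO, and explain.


Checking each pair (does one codeword prefix another?):
  E='0' vs A='01': prefix -- VIOLATION

NO -- this is NOT a valid prefix code. E (0) is a prefix of A (01).


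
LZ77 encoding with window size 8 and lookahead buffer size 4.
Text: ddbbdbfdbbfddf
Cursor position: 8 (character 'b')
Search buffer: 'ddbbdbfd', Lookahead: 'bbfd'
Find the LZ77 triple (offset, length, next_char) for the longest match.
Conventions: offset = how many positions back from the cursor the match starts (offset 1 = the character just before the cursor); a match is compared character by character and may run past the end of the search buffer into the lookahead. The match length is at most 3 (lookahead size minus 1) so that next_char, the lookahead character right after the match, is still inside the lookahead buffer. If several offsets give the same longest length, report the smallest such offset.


Try each offset into the search buffer:
  offset=1 (pos 7, char 'd'): match length 0
  offset=2 (pos 6, char 'f'): match length 0
  offset=3 (pos 5, char 'b'): match length 1
  offset=4 (pos 4, char 'd'): match length 0
  offset=5 (pos 3, char 'b'): match length 1
  offset=6 (pos 2, char 'b'): match length 2
  offset=7 (pos 1, char 'd'): match length 0
  offset=8 (pos 0, char 'd'): match length 0
Longest match has length 2 at offset 6.
next_char = character at position 8 + 2 = 10 -> 'f'

Best match: offset=6, length=2 (matching 'bb' starting at position 2)
LZ77 triple: (6, 2, 'f')


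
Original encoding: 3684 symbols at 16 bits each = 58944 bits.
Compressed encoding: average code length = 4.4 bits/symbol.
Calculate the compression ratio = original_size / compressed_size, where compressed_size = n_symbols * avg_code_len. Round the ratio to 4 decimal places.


original_size = n_symbols * orig_bits = 3684 * 16 = 58944 bits
compressed_size = n_symbols * avg_code_len = 3684 * 4.4 = 16209.6 bits
ratio = original_size / compressed_size = 58944 / 16209.6 = 3.6364

Compression ratio = 3.6364


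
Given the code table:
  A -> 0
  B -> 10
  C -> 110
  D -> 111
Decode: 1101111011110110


Decoding:
110 -> C
111 -> D
10 -> B
111 -> D
10 -> B
110 -> C


Result: CDBDBC


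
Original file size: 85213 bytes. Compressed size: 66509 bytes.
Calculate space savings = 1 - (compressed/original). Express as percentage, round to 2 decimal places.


ratio = compressed/original = 66509/85213 = 0.780503
savings = 1 - ratio = 1 - 0.780503 = 0.219497
as a percentage: 0.219497 * 100 = 21.95%

Space savings = 1 - 66509/85213 = 21.95%


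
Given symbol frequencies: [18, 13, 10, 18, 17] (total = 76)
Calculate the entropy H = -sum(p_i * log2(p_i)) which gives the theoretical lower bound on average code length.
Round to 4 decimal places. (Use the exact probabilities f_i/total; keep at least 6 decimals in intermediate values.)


Per-symbol terms -p_i * log2(p_i) with p_i = f_i/76:
  p = 18/76 = 0.236842: log2(p) = -2.078003, -p*log2(p) = 0.492158
  p = 13/76 = 0.171053: log2(p) = -2.547488, -p*log2(p) = 0.435754
  p = 10/76 = 0.131579: log2(p) = -2.925999, -p*log2(p) = 0.385000
  p = 18/76 = 0.236842: log2(p) = -2.078003, -p*log2(p) = 0.492158
  p = 17/76 = 0.223684: log2(p) = -2.160465, -p*log2(p) = 0.483262
H = 0.492158 + 0.435754 + 0.385000 + 0.492158 + 0.483262 = 2.288332

H = 2.2883 bits/symbol


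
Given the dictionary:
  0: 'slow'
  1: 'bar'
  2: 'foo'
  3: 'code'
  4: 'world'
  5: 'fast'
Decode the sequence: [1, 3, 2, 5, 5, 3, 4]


Look up each index in the dictionary:
  1 -> 'bar'
  3 -> 'code'
  2 -> 'foo'
  5 -> 'fast'
  5 -> 'fast'
  3 -> 'code'
  4 -> 'world'

Decoded: "bar code foo fast fast code world"


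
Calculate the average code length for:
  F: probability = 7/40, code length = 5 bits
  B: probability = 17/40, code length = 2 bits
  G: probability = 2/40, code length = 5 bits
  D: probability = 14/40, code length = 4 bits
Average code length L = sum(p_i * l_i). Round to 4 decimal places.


Weighted contributions p_i * l_i:
  F: (7/40) * 5 = 35/40
  B: (17/40) * 2 = 34/40
  G: (2/40) * 5 = 10/40
  D: (14/40) * 4 = 56/40
Sum = (35 + 34 + 10 + 56)/40 = 135/40

L = 135/40 = 3.3750 bits/symbol


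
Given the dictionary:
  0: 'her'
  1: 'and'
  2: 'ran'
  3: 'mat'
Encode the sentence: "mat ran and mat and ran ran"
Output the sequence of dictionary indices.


Look up each word in the dictionary:
  'mat' -> 3
  'ran' -> 2
  'and' -> 1
  'mat' -> 3
  'and' -> 1
  'ran' -> 2
  'ran' -> 2

Encoded: [3, 2, 1, 3, 1, 2, 2]


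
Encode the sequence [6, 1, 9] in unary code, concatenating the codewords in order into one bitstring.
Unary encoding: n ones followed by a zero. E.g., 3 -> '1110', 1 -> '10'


Encode each number as n ones followed by a terminating 0:
  6 -> 1111110 (7 bits)
  1 -> 10 (2 bits)
  9 -> 1111111110 (10 bits)
Total length = 7 + 2 + 10 = 19 bits.

Unary([6, 1, 9]) = 1111110101111111110 (19 bits)


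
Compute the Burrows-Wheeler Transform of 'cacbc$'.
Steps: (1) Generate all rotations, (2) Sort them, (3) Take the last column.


Rotations (sorted):
  0: $cacbc -> last char: c
  1: acbc$c -> last char: c
  2: bc$cac -> last char: c
  3: c$cacb -> last char: b
  4: cacbc$ -> last char: $
  5: cbc$ca -> last char: a


BWT = cccb$a


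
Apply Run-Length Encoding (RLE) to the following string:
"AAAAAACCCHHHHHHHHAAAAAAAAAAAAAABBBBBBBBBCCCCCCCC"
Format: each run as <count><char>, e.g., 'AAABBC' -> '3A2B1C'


Scanning runs left to right:
  i=0: run of 'A' x 6 -> '6A'
  i=6: run of 'C' x 3 -> '3C'
  i=9: run of 'H' x 8 -> '8H'
  i=17: run of 'A' x 14 -> '14A'
  i=31: run of 'B' x 9 -> '9B'
  i=40: run of 'C' x 8 -> '8C'

RLE = 6A3C8H14A9B8C


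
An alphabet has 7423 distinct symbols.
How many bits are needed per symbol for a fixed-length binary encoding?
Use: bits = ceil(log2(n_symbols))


log2(7423) = 12.8578
Bracket: 2^12 = 4096 < 7423 <= 2^13 = 8192
So ceil(log2(7423)) = 13

bits = ceil(log2(7423)) = ceil(12.8578) = 13 bits


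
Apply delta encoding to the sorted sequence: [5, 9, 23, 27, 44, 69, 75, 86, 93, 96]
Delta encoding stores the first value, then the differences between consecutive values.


First value: 5
Deltas:
  9 - 5 = 4
  23 - 9 = 14
  27 - 23 = 4
  44 - 27 = 17
  69 - 44 = 25
  75 - 69 = 6
  86 - 75 = 11
  93 - 86 = 7
  96 - 93 = 3


Delta encoded: [5, 4, 14, 4, 17, 25, 6, 11, 7, 3]


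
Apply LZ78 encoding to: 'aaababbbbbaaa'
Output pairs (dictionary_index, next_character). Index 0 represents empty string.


LZ78 encoding steps:
Dictionary: {0: ''}
Step 1: w='' (idx 0), next='a' -> output (0, 'a'), add 'a' as idx 1
Step 2: w='a' (idx 1), next='a' -> output (1, 'a'), add 'aa' as idx 2
Step 3: w='' (idx 0), next='b' -> output (0, 'b'), add 'b' as idx 3
Step 4: w='a' (idx 1), next='b' -> output (1, 'b'), add 'ab' as idx 4
Step 5: w='b' (idx 3), next='b' -> output (3, 'b'), add 'bb' as idx 5
Step 6: w='bb' (idx 5), next='a' -> output (5, 'a'), add 'bba' as idx 6
Step 7: w='aa' (idx 2), end of input -> output (2, '')


Encoded: [(0, 'a'), (1, 'a'), (0, 'b'), (1, 'b'), (3, 'b'), (5, 'a'), (2, '')]


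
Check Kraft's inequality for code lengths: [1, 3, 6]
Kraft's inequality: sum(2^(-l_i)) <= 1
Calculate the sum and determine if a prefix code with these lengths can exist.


Sum = 2^(-1) + 2^(-3) + 2^(-6)
    = 0.5 + 0.125 + 0.015625
    = 41/64 = 0.640625
Since 0.640625 <= 1, Kraft's inequality IS satisfied.
A prefix code with these lengths CAN exist.

Kraft sum = 0.640625. Satisfied.


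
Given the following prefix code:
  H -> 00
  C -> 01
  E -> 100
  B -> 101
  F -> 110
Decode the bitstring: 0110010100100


Decoding step by step:
Bits 01 -> C
Bits 100 -> E
Bits 101 -> B
Bits 00 -> H
Bits 100 -> E


Decoded message: CEBHE


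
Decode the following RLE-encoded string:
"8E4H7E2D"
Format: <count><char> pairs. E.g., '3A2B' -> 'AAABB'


Expanding each <count><char> pair:
  8E -> 'EEEEEEEE'
  4H -> 'HHHH'
  7E -> 'EEEEEEE'
  2D -> 'DD'

Decoded = EEEEEEEEHHHHEEEEEEEDD


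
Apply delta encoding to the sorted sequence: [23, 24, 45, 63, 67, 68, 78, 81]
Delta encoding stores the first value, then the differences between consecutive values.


First value: 23
Deltas:
  24 - 23 = 1
  45 - 24 = 21
  63 - 45 = 18
  67 - 63 = 4
  68 - 67 = 1
  78 - 68 = 10
  81 - 78 = 3


Delta encoded: [23, 1, 21, 18, 4, 1, 10, 3]


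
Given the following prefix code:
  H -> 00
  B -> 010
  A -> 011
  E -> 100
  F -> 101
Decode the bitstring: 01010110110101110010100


Decoding step by step:
Bits 010 -> B
Bits 101 -> F
Bits 101 -> F
Bits 101 -> F
Bits 011 -> A
Bits 100 -> E
Bits 101 -> F
Bits 00 -> H


Decoded message: BFFFAEFH


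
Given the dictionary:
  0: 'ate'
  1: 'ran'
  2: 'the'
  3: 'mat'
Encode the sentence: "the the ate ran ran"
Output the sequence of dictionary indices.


Look up each word in the dictionary:
  'the' -> 2
  'the' -> 2
  'ate' -> 0
  'ran' -> 1
  'ran' -> 1

Encoded: [2, 2, 0, 1, 1]


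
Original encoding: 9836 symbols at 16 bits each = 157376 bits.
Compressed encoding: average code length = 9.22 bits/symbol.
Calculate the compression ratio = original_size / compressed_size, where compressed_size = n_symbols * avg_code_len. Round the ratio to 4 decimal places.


original_size = n_symbols * orig_bits = 9836 * 16 = 157376 bits
compressed_size = n_symbols * avg_code_len = 9836 * 9.22 = 90687.92 bits
ratio = original_size / compressed_size = 157376 / 90687.92 = 1.7354

Compression ratio = 1.7354


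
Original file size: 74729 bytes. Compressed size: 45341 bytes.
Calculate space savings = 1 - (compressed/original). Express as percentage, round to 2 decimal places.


ratio = compressed/original = 45341/74729 = 0.606739
savings = 1 - ratio = 1 - 0.606739 = 0.393261
as a percentage: 0.393261 * 100 = 39.33%

Space savings = 1 - 45341/74729 = 39.33%


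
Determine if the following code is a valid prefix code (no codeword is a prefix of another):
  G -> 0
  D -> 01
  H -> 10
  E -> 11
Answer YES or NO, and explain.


Checking each pair (does one codeword prefix another?):
  G='0' vs D='01': prefix -- VIOLATION

NO -- this is NOT a valid prefix code. G (0) is a prefix of D (01).


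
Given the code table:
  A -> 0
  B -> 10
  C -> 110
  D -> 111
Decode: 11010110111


Decoding:
110 -> C
10 -> B
110 -> C
111 -> D


Result: CBCD


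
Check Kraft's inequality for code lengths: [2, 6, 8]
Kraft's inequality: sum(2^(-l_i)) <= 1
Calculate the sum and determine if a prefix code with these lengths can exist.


Sum = 2^(-2) + 2^(-6) + 2^(-8)
    = 0.25 + 0.015625 + 0.00390625
    = 69/256 = 0.26953125
Since 0.26953125 <= 1, Kraft's inequality IS satisfied.
A prefix code with these lengths CAN exist.

Kraft sum = 0.26953125. Satisfied.


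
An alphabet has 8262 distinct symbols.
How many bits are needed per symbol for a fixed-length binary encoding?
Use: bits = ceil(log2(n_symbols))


log2(8262) = 13.0123
Bracket: 2^13 = 8192 < 8262 <= 2^14 = 16384
So ceil(log2(8262)) = 14

bits = ceil(log2(8262)) = ceil(13.0123) = 14 bits


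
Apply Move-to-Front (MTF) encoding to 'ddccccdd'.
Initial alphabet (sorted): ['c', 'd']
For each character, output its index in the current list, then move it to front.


MTF encoding:
'd': index 1 in ['c', 'd'] -> ['d', 'c']
'd': index 0 in ['d', 'c'] -> ['d', 'c']
'c': index 1 in ['d', 'c'] -> ['c', 'd']
'c': index 0 in ['c', 'd'] -> ['c', 'd']
'c': index 0 in ['c', 'd'] -> ['c', 'd']
'c': index 0 in ['c', 'd'] -> ['c', 'd']
'd': index 1 in ['c', 'd'] -> ['d', 'c']
'd': index 0 in ['d', 'c'] -> ['d', 'c']


Output: [1, 0, 1, 0, 0, 0, 1, 0]


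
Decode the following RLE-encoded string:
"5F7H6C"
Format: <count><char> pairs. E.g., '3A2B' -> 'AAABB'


Expanding each <count><char> pair:
  5F -> 'FFFFF'
  7H -> 'HHHHHHH'
  6C -> 'CCCCCC'

Decoded = FFFFFHHHHHHHCCCCCC


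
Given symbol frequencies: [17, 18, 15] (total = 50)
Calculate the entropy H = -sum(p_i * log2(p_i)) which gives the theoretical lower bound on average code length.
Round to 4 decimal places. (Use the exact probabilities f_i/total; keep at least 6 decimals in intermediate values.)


Per-symbol terms -p_i * log2(p_i) with p_i = f_i/50:
  p = 17/50 = 0.340000: log2(p) = -1.556393, -p*log2(p) = 0.529174
  p = 18/50 = 0.360000: log2(p) = -1.473931, -p*log2(p) = 0.530615
  p = 15/50 = 0.300000: log2(p) = -1.736966, -p*log2(p) = 0.521090
H = 0.529174 + 0.530615 + 0.521090 = 1.580879

H = 1.5809 bits/symbol


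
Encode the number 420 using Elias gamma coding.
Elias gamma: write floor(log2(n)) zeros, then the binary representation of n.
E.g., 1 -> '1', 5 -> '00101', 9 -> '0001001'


num_bits = floor(log2(420)) + 1 = 9
leading_zeros = num_bits - 1 = 8
binary(420) = 110100100

Elias gamma(420) = '00000000' + '110100100' = 00000000110100100 (17 bits)


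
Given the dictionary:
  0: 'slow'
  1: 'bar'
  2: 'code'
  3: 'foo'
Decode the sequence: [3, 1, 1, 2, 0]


Look up each index in the dictionary:
  3 -> 'foo'
  1 -> 'bar'
  1 -> 'bar'
  2 -> 'code'
  0 -> 'slow'

Decoded: "foo bar bar code slow"


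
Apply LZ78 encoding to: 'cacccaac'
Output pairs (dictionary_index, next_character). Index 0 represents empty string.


LZ78 encoding steps:
Dictionary: {0: ''}
Step 1: w='' (idx 0), next='c' -> output (0, 'c'), add 'c' as idx 1
Step 2: w='' (idx 0), next='a' -> output (0, 'a'), add 'a' as idx 2
Step 3: w='c' (idx 1), next='c' -> output (1, 'c'), add 'cc' as idx 3
Step 4: w='c' (idx 1), next='a' -> output (1, 'a'), add 'ca' as idx 4
Step 5: w='a' (idx 2), next='c' -> output (2, 'c'), add 'ac' as idx 5


Encoded: [(0, 'c'), (0, 'a'), (1, 'c'), (1, 'a'), (2, 'c')]


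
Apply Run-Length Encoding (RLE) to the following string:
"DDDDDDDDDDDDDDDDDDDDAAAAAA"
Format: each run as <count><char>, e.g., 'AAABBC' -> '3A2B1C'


Scanning runs left to right:
  i=0: run of 'D' x 20 -> '20D'
  i=20: run of 'A' x 6 -> '6A'

RLE = 20D6A


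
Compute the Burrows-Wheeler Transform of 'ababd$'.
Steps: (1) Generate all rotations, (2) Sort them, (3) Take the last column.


Rotations (sorted):
  0: $ababd -> last char: d
  1: ababd$ -> last char: $
  2: abd$ab -> last char: b
  3: babd$a -> last char: a
  4: bd$aba -> last char: a
  5: d$abab -> last char: b


BWT = d$baab


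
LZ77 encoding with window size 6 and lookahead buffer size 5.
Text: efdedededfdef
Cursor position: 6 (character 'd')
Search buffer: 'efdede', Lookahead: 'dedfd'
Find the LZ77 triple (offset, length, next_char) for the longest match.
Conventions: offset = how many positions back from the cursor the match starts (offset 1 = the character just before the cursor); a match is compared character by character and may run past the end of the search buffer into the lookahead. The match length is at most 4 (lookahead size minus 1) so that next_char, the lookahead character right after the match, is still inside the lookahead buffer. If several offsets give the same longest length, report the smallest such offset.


Try each offset into the search buffer:
  offset=1 (pos 5, char 'e'): match length 0
  offset=2 (pos 4, char 'd'): match length 3
  offset=3 (pos 3, char 'e'): match length 0
  offset=4 (pos 2, char 'd'): match length 3
  offset=5 (pos 1, char 'f'): match length 0
  offset=6 (pos 0, char 'e'): match length 0
Longest match has length 3, found at offsets 2, 4; take the smallest, offset 2.
next_char = character at position 6 + 3 = 9 -> 'f'

Best match: offset=2, length=3 (matching 'ded' starting at position 4)
LZ77 triple: (2, 3, 'f')


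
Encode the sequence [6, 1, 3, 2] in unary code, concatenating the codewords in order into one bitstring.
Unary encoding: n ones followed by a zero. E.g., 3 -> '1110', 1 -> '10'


Encode each number as n ones followed by a terminating 0:
  6 -> 1111110 (7 bits)
  1 -> 10 (2 bits)
  3 -> 1110 (4 bits)
  2 -> 110 (3 bits)
Total length = 7 + 2 + 4 + 3 = 16 bits.

Unary([6, 1, 3, 2]) = 1111110101110110 (16 bits)


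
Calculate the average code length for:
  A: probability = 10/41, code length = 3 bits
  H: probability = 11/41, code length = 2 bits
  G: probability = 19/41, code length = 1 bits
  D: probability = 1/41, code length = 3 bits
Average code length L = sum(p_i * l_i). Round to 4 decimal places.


Weighted contributions p_i * l_i:
  A: (10/41) * 3 = 30/41
  H: (11/41) * 2 = 22/41
  G: (19/41) * 1 = 19/41
  D: (1/41) * 3 = 3/41
Sum = (30 + 22 + 19 + 3)/41 = 74/41

L = 74/41 = 1.8049 bits/symbol


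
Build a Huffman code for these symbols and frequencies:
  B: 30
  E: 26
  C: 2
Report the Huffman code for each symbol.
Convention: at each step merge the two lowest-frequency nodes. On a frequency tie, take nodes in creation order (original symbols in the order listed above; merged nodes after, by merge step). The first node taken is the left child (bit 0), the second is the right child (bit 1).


Huffman tree construction:
Step 1: Merge C(2) + E(26) = 28
Step 2: Merge (C+E)(28) + B(30) = 58
Read each symbol's code off the tree from the root (left child = 0, right child = 1).

Codes:
  B: 1 (length 1)
  E: 01 (length 2)
  C: 00 (length 2)
Average code length: 86/58 = 1.4828 bits/symbol


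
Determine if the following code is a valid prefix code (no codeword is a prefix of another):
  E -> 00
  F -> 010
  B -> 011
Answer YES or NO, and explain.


Checking each pair (does one codeword prefix another?):
  E='00' vs F='010': no prefix
  E='00' vs B='011': no prefix
  F='010' vs E='00': no prefix
  F='010' vs B='011': no prefix
  B='011' vs E='00': no prefix
  B='011' vs F='010': no prefix
No violation found over all pairs.

YES -- this is a valid prefix code. No codeword is a prefix of any other codeword.


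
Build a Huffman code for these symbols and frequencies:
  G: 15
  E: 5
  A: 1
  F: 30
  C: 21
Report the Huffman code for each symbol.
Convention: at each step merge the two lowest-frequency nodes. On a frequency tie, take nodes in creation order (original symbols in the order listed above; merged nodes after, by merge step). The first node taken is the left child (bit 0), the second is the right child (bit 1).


Huffman tree construction:
Step 1: Merge A(1) + E(5) = 6
Step 2: Merge (A+E)(6) + G(15) = 21
Step 3: Merge C(21) + ((A+E)+G)(21) = 42
Step 4: Merge F(30) + (C+((A+E)+G))(42) = 72
Read each symbol's code off the tree from the root (left child = 0, right child = 1).

Codes:
  G: 111 (length 3)
  E: 1101 (length 4)
  A: 1100 (length 4)
  F: 0 (length 1)
  C: 10 (length 2)
Average code length: 141/72 = 1.9583 bits/symbol


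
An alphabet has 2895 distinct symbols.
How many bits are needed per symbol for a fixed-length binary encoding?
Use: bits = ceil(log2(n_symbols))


log2(2895) = 11.4993
Bracket: 2^11 = 2048 < 2895 <= 2^12 = 4096
So ceil(log2(2895)) = 12

bits = ceil(log2(2895)) = ceil(11.4993) = 12 bits


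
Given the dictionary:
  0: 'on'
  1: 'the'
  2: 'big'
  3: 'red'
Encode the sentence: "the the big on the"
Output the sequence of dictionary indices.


Look up each word in the dictionary:
  'the' -> 1
  'the' -> 1
  'big' -> 2
  'on' -> 0
  'the' -> 1

Encoded: [1, 1, 2, 0, 1]


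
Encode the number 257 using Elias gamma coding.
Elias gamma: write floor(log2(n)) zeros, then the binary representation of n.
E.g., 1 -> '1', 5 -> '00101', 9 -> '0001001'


num_bits = floor(log2(257)) + 1 = 9
leading_zeros = num_bits - 1 = 8
binary(257) = 100000001

Elias gamma(257) = '00000000' + '100000001' = 00000000100000001 (17 bits)


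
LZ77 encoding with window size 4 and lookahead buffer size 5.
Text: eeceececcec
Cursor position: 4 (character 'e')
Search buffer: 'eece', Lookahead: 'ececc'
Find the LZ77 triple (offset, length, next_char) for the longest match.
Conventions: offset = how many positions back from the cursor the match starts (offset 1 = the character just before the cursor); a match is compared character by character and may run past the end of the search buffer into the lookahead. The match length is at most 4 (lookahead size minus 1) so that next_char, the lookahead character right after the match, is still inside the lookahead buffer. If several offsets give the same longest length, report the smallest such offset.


Try each offset into the search buffer:
  offset=1 (pos 3, char 'e'): match length 1
  offset=2 (pos 2, char 'c'): match length 0
  offset=3 (pos 1, char 'e'): match length 3
  offset=4 (pos 0, char 'e'): match length 1
Longest match has length 3 at offset 3.
next_char = character at position 4 + 3 = 7 -> 'c'

Best match: offset=3, length=3 (matching 'ece' starting at position 1)
LZ77 triple: (3, 3, 'c')
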